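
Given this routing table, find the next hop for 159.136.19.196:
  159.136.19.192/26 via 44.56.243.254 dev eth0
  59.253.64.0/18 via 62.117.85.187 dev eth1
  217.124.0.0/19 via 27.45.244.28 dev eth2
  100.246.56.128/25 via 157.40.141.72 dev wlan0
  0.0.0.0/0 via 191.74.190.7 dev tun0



Longest prefix match for 159.136.19.196:
  /26 159.136.19.192: MATCH
  /18 59.253.64.0: no
  /19 217.124.0.0: no
  /25 100.246.56.128: no
  /0 0.0.0.0: MATCH
Selected: next-hop 44.56.243.254 via eth0 (matched /26)


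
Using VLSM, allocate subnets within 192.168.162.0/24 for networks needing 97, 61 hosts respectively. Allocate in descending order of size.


97 hosts -> /25 (126 usable): 192.168.162.0/25
61 hosts -> /26 (62 usable): 192.168.162.128/26
Allocation: 192.168.162.0/25 (97 hosts, 126 usable); 192.168.162.128/26 (61 hosts, 62 usable)


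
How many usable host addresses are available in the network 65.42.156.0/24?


Host bits = 32 - 24 = 8
Total addresses = 2^8 = 256
Usable = total - 2 (network and broadcast)
Usable hosts: 254


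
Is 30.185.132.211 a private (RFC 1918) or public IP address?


RFC 1918 private ranges:
  10.0.0.0/8 (10.0.0.0 - 10.255.255.255)
  172.16.0.0/12 (172.16.0.0 - 172.31.255.255)
  192.168.0.0/16 (192.168.0.0 - 192.168.255.255)
Public (not in any RFC 1918 range)


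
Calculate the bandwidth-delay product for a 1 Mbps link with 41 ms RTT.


BDP = bandwidth * RTT
= 1 Mbps * 41 ms
= 1 * 1e6 * 41 / 1000 bits
= 41000 bits
= 5125 bytes
= 5.0049 KB
BDP = 41000 bits (5125 bytes)


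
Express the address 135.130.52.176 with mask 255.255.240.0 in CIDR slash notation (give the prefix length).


Binary: 11111111.11111111.11110000.00000000
Count leading 1s
Prefix: /20


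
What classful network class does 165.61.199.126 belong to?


First octet: 165
Binary: 10100101
10xxxxxx -> Class B (128-191)
Class B, default mask 255.255.0.0 (/16)


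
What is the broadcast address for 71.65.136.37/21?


Network: 71.65.136.0/21
Host bits = 11
Set all host bits to 1:
Broadcast: 71.65.143.255


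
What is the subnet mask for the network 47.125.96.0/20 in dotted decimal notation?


/20 means 20 network bits, 12 host bits
Binary: 11111111111111111111000000000000
Mask: 255.255.240.0


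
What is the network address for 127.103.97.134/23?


IP:   01111111.01100111.01100001.10000110
Mask: 11111111.11111111.11111110.00000000
AND operation:
Net:  01111111.01100111.01100000.00000000
Network: 127.103.96.0/23


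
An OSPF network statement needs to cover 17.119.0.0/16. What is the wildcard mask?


Subnet mask: 255.255.0.0
Wildcard = 255.255.255.255 - subnet mask
255 - 255 = 0
255 - 255 = 0
255 - 0 = 255
255 - 0 = 255
Wildcard: 0.0.255.255


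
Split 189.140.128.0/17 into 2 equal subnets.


New prefix = 17 + 1 = 18
Each subnet has 16384 addresses
  189.140.128.0/18
  189.140.192.0/18
Subnets: 189.140.128.0/18, 189.140.192.0/18


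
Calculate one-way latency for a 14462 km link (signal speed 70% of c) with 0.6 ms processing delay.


Speed = 0.7 * 3e5 km/s = 210000 km/s
Propagation delay = 14462 / 210000 = 0.0689 s = 68.8667 ms
Processing delay = 0.6 ms
Total one-way latency = 69.4667 ms


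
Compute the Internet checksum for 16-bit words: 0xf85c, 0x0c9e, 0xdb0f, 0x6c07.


Sum all words (with carry folding):
+ 0xf85c = 0xf85c
+ 0x0c9e = 0x04fb
+ 0xdb0f = 0xe00a
+ 0x6c07 = 0x4c12
One's complement: ~0x4c12
Checksum = 0xb3ed


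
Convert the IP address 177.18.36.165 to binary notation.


177 = 10110001
18 = 00010010
36 = 00100100
165 = 10100101
Binary: 10110001.00010010.00100100.10100101


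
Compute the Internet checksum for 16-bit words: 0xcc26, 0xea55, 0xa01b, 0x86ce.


Sum all words (with carry folding):
+ 0xcc26 = 0xcc26
+ 0xea55 = 0xb67c
+ 0xa01b = 0x5698
+ 0x86ce = 0xdd66
One's complement: ~0xdd66
Checksum = 0x2299


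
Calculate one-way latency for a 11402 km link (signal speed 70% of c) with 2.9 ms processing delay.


Speed = 0.7 * 3e5 km/s = 210000 km/s
Propagation delay = 11402 / 210000 = 0.0543 s = 54.2952 ms
Processing delay = 2.9 ms
Total one-way latency = 57.1952 ms


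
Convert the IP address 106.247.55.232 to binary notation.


106 = 01101010
247 = 11110111
55 = 00110111
232 = 11101000
Binary: 01101010.11110111.00110111.11101000


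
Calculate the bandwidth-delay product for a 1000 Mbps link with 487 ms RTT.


BDP = bandwidth * RTT
= 1000 Mbps * 487 ms
= 1000 * 1e6 * 487 / 1000 bits
= 487000000 bits
= 60875000 bytes
= 59448.2422 KB
BDP = 487000000 bits (60875000 bytes)


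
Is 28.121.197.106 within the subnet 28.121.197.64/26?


Subnet network: 28.121.197.64
Test IP AND mask: 28.121.197.64
Yes, 28.121.197.106 is in 28.121.197.64/26


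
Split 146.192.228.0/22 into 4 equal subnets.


New prefix = 22 + 2 = 24
Each subnet has 256 addresses
  146.192.228.0/24
  146.192.229.0/24
  146.192.230.0/24
  146.192.231.0/24
Subnets: 146.192.228.0/24, 146.192.229.0/24, 146.192.230.0/24, 146.192.231.0/24


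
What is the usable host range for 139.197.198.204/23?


Network: 139.197.198.0
Broadcast: 139.197.199.255
First usable = network + 1
Last usable = broadcast - 1
Range: 139.197.198.1 to 139.197.199.254


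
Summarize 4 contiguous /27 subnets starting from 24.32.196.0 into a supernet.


Original prefix: /27
Number of subnets: 4 = 2^2
New prefix = 27 - 2 = 25
Supernet: 24.32.196.0/25


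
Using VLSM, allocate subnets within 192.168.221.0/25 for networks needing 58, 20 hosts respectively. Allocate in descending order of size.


58 hosts -> /26 (62 usable): 192.168.221.0/26
20 hosts -> /27 (30 usable): 192.168.221.64/27
Allocation: 192.168.221.0/26 (58 hosts, 62 usable); 192.168.221.64/27 (20 hosts, 30 usable)


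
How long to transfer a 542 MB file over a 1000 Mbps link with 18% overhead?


Effective throughput = 1000 * (1 - 18/100) = 820.0 Mbps
File size in Mb = 542 * 8 = 4336 Mb
Time = 4336 / 820.0
Time = 5.2878 seconds


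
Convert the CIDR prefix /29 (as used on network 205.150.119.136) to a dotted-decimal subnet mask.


/29 means 29 network bits, 3 host bits
Binary: 11111111111111111111111111111000
Mask: 255.255.255.248


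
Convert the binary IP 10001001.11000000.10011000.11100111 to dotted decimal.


10001001 = 137
11000000 = 192
10011000 = 152
11100111 = 231
IP: 137.192.152.231


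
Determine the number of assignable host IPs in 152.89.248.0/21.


Host bits = 32 - 21 = 11
Total addresses = 2^11 = 2048
Usable = total - 2 (network and broadcast)
Usable hosts: 2046


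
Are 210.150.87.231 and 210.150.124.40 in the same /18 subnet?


Mask: 255.255.192.0
210.150.87.231 AND mask = 210.150.64.0
210.150.124.40 AND mask = 210.150.64.0
Yes, same subnet (210.150.64.0)


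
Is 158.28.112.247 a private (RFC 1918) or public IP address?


RFC 1918 private ranges:
  10.0.0.0/8 (10.0.0.0 - 10.255.255.255)
  172.16.0.0/12 (172.16.0.0 - 172.31.255.255)
  192.168.0.0/16 (192.168.0.0 - 192.168.255.255)
Public (not in any RFC 1918 range)


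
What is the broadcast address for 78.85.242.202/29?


Network: 78.85.242.200/29
Host bits = 3
Set all host bits to 1:
Broadcast: 78.85.242.207


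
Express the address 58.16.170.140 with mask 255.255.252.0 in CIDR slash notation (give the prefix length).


Binary: 11111111.11111111.11111100.00000000
Count leading 1s
Prefix: /22


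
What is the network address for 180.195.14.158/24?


IP:   10110100.11000011.00001110.10011110
Mask: 11111111.11111111.11111111.00000000
AND operation:
Net:  10110100.11000011.00001110.00000000
Network: 180.195.14.0/24


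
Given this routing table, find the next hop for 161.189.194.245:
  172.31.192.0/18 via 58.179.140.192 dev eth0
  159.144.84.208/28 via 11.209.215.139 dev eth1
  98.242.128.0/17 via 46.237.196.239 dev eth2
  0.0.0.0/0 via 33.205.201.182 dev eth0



Longest prefix match for 161.189.194.245:
  /18 172.31.192.0: no
  /28 159.144.84.208: no
  /17 98.242.128.0: no
  /0 0.0.0.0: MATCH
Selected: next-hop 33.205.201.182 via eth0 (matched /0)


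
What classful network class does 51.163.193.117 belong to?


First octet: 51
Binary: 00110011
0xxxxxxx -> Class A (1-126)
Class A, default mask 255.0.0.0 (/8)


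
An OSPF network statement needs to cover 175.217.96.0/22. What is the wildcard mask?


Subnet mask: 255.255.252.0
Wildcard = 255.255.255.255 - subnet mask
255 - 255 = 0
255 - 255 = 0
255 - 252 = 3
255 - 0 = 255
Wildcard: 0.0.3.255


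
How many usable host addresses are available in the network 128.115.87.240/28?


Host bits = 32 - 28 = 4
Total addresses = 2^4 = 16
Usable = total - 2 (network and broadcast)
Usable hosts: 14


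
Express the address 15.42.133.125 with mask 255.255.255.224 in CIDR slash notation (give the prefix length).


Binary: 11111111.11111111.11111111.11100000
Count leading 1s
Prefix: /27


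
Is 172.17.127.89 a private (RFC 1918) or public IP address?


RFC 1918 private ranges:
  10.0.0.0/8 (10.0.0.0 - 10.255.255.255)
  172.16.0.0/12 (172.16.0.0 - 172.31.255.255)
  192.168.0.0/16 (192.168.0.0 - 192.168.255.255)
Private (in 172.16.0.0/12)


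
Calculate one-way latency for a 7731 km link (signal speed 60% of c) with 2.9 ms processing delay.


Speed = 0.6 * 3e5 km/s = 180000 km/s
Propagation delay = 7731 / 180000 = 0.043 s = 42.95 ms
Processing delay = 2.9 ms
Total one-way latency = 45.85 ms


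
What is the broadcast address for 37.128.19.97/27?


Network: 37.128.19.96/27
Host bits = 5
Set all host bits to 1:
Broadcast: 37.128.19.127


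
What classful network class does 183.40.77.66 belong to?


First octet: 183
Binary: 10110111
10xxxxxx -> Class B (128-191)
Class B, default mask 255.255.0.0 (/16)


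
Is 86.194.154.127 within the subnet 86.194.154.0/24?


Subnet network: 86.194.154.0
Test IP AND mask: 86.194.154.0
Yes, 86.194.154.127 is in 86.194.154.0/24


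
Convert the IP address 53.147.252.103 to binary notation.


53 = 00110101
147 = 10010011
252 = 11111100
103 = 01100111
Binary: 00110101.10010011.11111100.01100111


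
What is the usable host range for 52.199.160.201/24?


Network: 52.199.160.0
Broadcast: 52.199.160.255
First usable = network + 1
Last usable = broadcast - 1
Range: 52.199.160.1 to 52.199.160.254


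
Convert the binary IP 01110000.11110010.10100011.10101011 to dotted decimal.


01110000 = 112
11110010 = 242
10100011 = 163
10101011 = 171
IP: 112.242.163.171


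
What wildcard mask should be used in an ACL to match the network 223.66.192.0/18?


Subnet mask: 255.255.192.0
Wildcard = 255.255.255.255 - subnet mask
255 - 255 = 0
255 - 255 = 0
255 - 192 = 63
255 - 0 = 255
Wildcard: 0.0.63.255


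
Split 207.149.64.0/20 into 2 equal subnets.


New prefix = 20 + 1 = 21
Each subnet has 2048 addresses
  207.149.64.0/21
  207.149.72.0/21
Subnets: 207.149.64.0/21, 207.149.72.0/21


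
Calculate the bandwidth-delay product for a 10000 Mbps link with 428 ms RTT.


BDP = bandwidth * RTT
= 10000 Mbps * 428 ms
= 10000 * 1e6 * 428 / 1000 bits
= 4280000000 bits
= 535000000 bytes
= 522460.9375 KB
BDP = 4280000000 bits (535000000 bytes)


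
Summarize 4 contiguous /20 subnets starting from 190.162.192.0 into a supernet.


Original prefix: /20
Number of subnets: 4 = 2^2
New prefix = 20 - 2 = 18
Supernet: 190.162.192.0/18


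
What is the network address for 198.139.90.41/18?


IP:   11000110.10001011.01011010.00101001
Mask: 11111111.11111111.11000000.00000000
AND operation:
Net:  11000110.10001011.01000000.00000000
Network: 198.139.64.0/18


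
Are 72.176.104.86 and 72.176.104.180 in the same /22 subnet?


Mask: 255.255.252.0
72.176.104.86 AND mask = 72.176.104.0
72.176.104.180 AND mask = 72.176.104.0
Yes, same subnet (72.176.104.0)


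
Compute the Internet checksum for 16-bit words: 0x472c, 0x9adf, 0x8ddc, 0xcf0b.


Sum all words (with carry folding):
+ 0x472c = 0x472c
+ 0x9adf = 0xe20b
+ 0x8ddc = 0x6fe8
+ 0xcf0b = 0x3ef4
One's complement: ~0x3ef4
Checksum = 0xc10b


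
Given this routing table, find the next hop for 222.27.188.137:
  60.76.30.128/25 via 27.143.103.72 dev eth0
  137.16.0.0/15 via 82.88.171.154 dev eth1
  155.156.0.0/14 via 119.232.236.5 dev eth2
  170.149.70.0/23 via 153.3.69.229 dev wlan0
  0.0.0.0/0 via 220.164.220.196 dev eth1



Longest prefix match for 222.27.188.137:
  /25 60.76.30.128: no
  /15 137.16.0.0: no
  /14 155.156.0.0: no
  /23 170.149.70.0: no
  /0 0.0.0.0: MATCH
Selected: next-hop 220.164.220.196 via eth1 (matched /0)


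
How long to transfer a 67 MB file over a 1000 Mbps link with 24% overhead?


Effective throughput = 1000 * (1 - 24/100) = 760 Mbps
File size in Mb = 67 * 8 = 536 Mb
Time = 536 / 760
Time = 0.7053 seconds


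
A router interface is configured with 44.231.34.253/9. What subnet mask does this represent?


/9 means 9 network bits, 23 host bits
Binary: 11111111100000000000000000000000
Mask: 255.128.0.0


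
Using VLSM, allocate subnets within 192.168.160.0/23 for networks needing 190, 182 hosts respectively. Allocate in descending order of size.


190 hosts -> /24 (254 usable): 192.168.160.0/24
182 hosts -> /24 (254 usable): 192.168.161.0/24
Allocation: 192.168.160.0/24 (190 hosts, 254 usable); 192.168.161.0/24 (182 hosts, 254 usable)


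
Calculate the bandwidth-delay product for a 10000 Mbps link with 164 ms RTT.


BDP = bandwidth * RTT
= 10000 Mbps * 164 ms
= 10000 * 1e6 * 164 / 1000 bits
= 1640000000 bits
= 205000000 bytes
= 200195.3125 KB
BDP = 1640000000 bits (205000000 bytes)


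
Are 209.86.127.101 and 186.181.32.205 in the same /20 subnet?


Mask: 255.255.240.0
209.86.127.101 AND mask = 209.86.112.0
186.181.32.205 AND mask = 186.181.32.0
No, different subnets (209.86.112.0 vs 186.181.32.0)


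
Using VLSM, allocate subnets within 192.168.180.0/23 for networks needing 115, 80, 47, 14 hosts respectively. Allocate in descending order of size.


115 hosts -> /25 (126 usable): 192.168.180.0/25
80 hosts -> /25 (126 usable): 192.168.180.128/25
47 hosts -> /26 (62 usable): 192.168.181.0/26
14 hosts -> /28 (14 usable): 192.168.181.64/28
Allocation: 192.168.180.0/25 (115 hosts, 126 usable); 192.168.180.128/25 (80 hosts, 126 usable); 192.168.181.0/26 (47 hosts, 62 usable); 192.168.181.64/28 (14 hosts, 14 usable)


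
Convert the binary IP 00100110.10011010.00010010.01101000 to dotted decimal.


00100110 = 38
10011010 = 154
00010010 = 18
01101000 = 104
IP: 38.154.18.104


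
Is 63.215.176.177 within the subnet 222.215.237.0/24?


Subnet network: 222.215.237.0
Test IP AND mask: 63.215.176.0
No, 63.215.176.177 is not in 222.215.237.0/24


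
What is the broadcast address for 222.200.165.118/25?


Network: 222.200.165.0/25
Host bits = 7
Set all host bits to 1:
Broadcast: 222.200.165.127


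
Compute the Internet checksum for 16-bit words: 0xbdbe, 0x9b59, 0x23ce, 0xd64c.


Sum all words (with carry folding):
+ 0xbdbe = 0xbdbe
+ 0x9b59 = 0x5918
+ 0x23ce = 0x7ce6
+ 0xd64c = 0x5333
One's complement: ~0x5333
Checksum = 0xaccc


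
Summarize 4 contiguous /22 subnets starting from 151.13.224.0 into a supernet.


Original prefix: /22
Number of subnets: 4 = 2^2
New prefix = 22 - 2 = 20
Supernet: 151.13.224.0/20


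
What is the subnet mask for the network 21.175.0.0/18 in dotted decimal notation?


/18 means 18 network bits, 14 host bits
Binary: 11111111111111111100000000000000
Mask: 255.255.192.0


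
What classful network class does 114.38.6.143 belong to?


First octet: 114
Binary: 01110010
0xxxxxxx -> Class A (1-126)
Class A, default mask 255.0.0.0 (/8)


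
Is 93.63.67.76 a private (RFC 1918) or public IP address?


RFC 1918 private ranges:
  10.0.0.0/8 (10.0.0.0 - 10.255.255.255)
  172.16.0.0/12 (172.16.0.0 - 172.31.255.255)
  192.168.0.0/16 (192.168.0.0 - 192.168.255.255)
Public (not in any RFC 1918 range)


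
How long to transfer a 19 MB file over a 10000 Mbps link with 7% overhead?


Effective throughput = 10000 * (1 - 7/100) = 9300 Mbps
File size in Mb = 19 * 8 = 152 Mb
Time = 152 / 9300
Time = 0.0163 seconds


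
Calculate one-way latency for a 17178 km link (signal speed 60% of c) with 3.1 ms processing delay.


Speed = 0.6 * 3e5 km/s = 180000 km/s
Propagation delay = 17178 / 180000 = 0.0954 s = 95.4333 ms
Processing delay = 3.1 ms
Total one-way latency = 98.5333 ms


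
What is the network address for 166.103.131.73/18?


IP:   10100110.01100111.10000011.01001001
Mask: 11111111.11111111.11000000.00000000
AND operation:
Net:  10100110.01100111.10000000.00000000
Network: 166.103.128.0/18


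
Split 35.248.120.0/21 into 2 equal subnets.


New prefix = 21 + 1 = 22
Each subnet has 1024 addresses
  35.248.120.0/22
  35.248.124.0/22
Subnets: 35.248.120.0/22, 35.248.124.0/22


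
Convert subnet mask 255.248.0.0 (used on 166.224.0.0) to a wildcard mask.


Subnet mask: 255.248.0.0
Wildcard = 255.255.255.255 - subnet mask
255 - 255 = 0
255 - 248 = 7
255 - 0 = 255
255 - 0 = 255
Wildcard: 0.7.255.255


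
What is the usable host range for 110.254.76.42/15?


Network: 110.254.0.0
Broadcast: 110.255.255.255
First usable = network + 1
Last usable = broadcast - 1
Range: 110.254.0.1 to 110.255.255.254


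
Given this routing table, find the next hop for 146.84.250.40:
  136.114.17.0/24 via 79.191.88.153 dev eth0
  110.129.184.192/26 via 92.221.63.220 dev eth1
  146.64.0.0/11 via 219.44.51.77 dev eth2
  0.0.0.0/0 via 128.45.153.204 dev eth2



Longest prefix match for 146.84.250.40:
  /24 136.114.17.0: no
  /26 110.129.184.192: no
  /11 146.64.0.0: MATCH
  /0 0.0.0.0: MATCH
Selected: next-hop 219.44.51.77 via eth2 (matched /11)


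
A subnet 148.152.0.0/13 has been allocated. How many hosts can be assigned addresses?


Host bits = 32 - 13 = 19
Total addresses = 2^19 = 524288
Usable = total - 2 (network and broadcast)
Usable hosts: 524286


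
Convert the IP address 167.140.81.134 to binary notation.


167 = 10100111
140 = 10001100
81 = 01010001
134 = 10000110
Binary: 10100111.10001100.01010001.10000110


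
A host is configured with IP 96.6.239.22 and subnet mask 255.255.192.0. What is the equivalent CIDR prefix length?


Binary: 11111111.11111111.11000000.00000000
Count leading 1s
Prefix: /18


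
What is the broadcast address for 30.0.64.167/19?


Network: 30.0.64.0/19
Host bits = 13
Set all host bits to 1:
Broadcast: 30.0.95.255


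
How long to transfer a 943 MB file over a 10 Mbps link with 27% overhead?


Effective throughput = 10 * (1 - 27/100) = 7.3 Mbps
File size in Mb = 943 * 8 = 7544 Mb
Time = 7544 / 7.3
Time = 1033.4247 seconds


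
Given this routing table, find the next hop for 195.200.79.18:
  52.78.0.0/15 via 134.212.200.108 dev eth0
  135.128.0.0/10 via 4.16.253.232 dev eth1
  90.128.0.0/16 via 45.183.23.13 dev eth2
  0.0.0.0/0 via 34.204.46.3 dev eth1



Longest prefix match for 195.200.79.18:
  /15 52.78.0.0: no
  /10 135.128.0.0: no
  /16 90.128.0.0: no
  /0 0.0.0.0: MATCH
Selected: next-hop 34.204.46.3 via eth1 (matched /0)


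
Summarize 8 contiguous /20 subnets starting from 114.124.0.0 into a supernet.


Original prefix: /20
Number of subnets: 8 = 2^3
New prefix = 20 - 3 = 17
Supernet: 114.124.0.0/17


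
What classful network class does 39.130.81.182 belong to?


First octet: 39
Binary: 00100111
0xxxxxxx -> Class A (1-126)
Class A, default mask 255.0.0.0 (/8)


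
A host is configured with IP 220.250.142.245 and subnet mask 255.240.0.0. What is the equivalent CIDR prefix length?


Binary: 11111111.11110000.00000000.00000000
Count leading 1s
Prefix: /12


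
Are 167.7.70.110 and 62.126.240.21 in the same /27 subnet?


Mask: 255.255.255.224
167.7.70.110 AND mask = 167.7.70.96
62.126.240.21 AND mask = 62.126.240.0
No, different subnets (167.7.70.96 vs 62.126.240.0)


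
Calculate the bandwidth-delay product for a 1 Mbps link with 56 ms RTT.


BDP = bandwidth * RTT
= 1 Mbps * 56 ms
= 1 * 1e6 * 56 / 1000 bits
= 56000 bits
= 7000 bytes
= 6.8359 KB
BDP = 56000 bits (7000 bytes)


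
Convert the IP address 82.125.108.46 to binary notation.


82 = 01010010
125 = 01111101
108 = 01101100
46 = 00101110
Binary: 01010010.01111101.01101100.00101110


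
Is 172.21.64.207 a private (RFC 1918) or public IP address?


RFC 1918 private ranges:
  10.0.0.0/8 (10.0.0.0 - 10.255.255.255)
  172.16.0.0/12 (172.16.0.0 - 172.31.255.255)
  192.168.0.0/16 (192.168.0.0 - 192.168.255.255)
Private (in 172.16.0.0/12)


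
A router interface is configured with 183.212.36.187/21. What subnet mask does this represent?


/21 means 21 network bits, 11 host bits
Binary: 11111111111111111111100000000000
Mask: 255.255.248.0


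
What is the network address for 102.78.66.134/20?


IP:   01100110.01001110.01000010.10000110
Mask: 11111111.11111111.11110000.00000000
AND operation:
Net:  01100110.01001110.01000000.00000000
Network: 102.78.64.0/20


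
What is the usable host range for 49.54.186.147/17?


Network: 49.54.128.0
Broadcast: 49.54.255.255
First usable = network + 1
Last usable = broadcast - 1
Range: 49.54.128.1 to 49.54.255.254


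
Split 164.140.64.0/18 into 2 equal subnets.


New prefix = 18 + 1 = 19
Each subnet has 8192 addresses
  164.140.64.0/19
  164.140.96.0/19
Subnets: 164.140.64.0/19, 164.140.96.0/19


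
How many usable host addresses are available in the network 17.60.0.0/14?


Host bits = 32 - 14 = 18
Total addresses = 2^18 = 262144
Usable = total - 2 (network and broadcast)
Usable hosts: 262142


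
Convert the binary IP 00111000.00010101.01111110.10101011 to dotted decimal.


00111000 = 56
00010101 = 21
01111110 = 126
10101011 = 171
IP: 56.21.126.171


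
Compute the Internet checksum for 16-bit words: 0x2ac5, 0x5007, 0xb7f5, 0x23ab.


Sum all words (with carry folding):
+ 0x2ac5 = 0x2ac5
+ 0x5007 = 0x7acc
+ 0xb7f5 = 0x32c2
+ 0x23ab = 0x566d
One's complement: ~0x566d
Checksum = 0xa992


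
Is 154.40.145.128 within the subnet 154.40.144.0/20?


Subnet network: 154.40.144.0
Test IP AND mask: 154.40.144.0
Yes, 154.40.145.128 is in 154.40.144.0/20


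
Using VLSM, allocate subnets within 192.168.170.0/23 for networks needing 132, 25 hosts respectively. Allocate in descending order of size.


132 hosts -> /24 (254 usable): 192.168.170.0/24
25 hosts -> /27 (30 usable): 192.168.171.0/27
Allocation: 192.168.170.0/24 (132 hosts, 254 usable); 192.168.171.0/27 (25 hosts, 30 usable)


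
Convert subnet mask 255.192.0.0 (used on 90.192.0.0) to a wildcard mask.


Subnet mask: 255.192.0.0
Wildcard = 255.255.255.255 - subnet mask
255 - 255 = 0
255 - 192 = 63
255 - 0 = 255
255 - 0 = 255
Wildcard: 0.63.255.255


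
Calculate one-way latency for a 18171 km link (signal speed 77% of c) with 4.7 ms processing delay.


Speed = 0.77 * 3e5 km/s = 231000 km/s
Propagation delay = 18171 / 231000 = 0.0787 s = 78.6623 ms
Processing delay = 4.7 ms
Total one-way latency = 83.3623 ms


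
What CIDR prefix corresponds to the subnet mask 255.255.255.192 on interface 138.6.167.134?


Binary: 11111111.11111111.11111111.11000000
Count leading 1s
Prefix: /26


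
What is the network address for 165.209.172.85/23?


IP:   10100101.11010001.10101100.01010101
Mask: 11111111.11111111.11111110.00000000
AND operation:
Net:  10100101.11010001.10101100.00000000
Network: 165.209.172.0/23


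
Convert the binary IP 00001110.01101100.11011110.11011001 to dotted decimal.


00001110 = 14
01101100 = 108
11011110 = 222
11011001 = 217
IP: 14.108.222.217


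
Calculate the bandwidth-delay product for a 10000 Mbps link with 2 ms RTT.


BDP = bandwidth * RTT
= 10000 Mbps * 2 ms
= 10000 * 1e6 * 2 / 1000 bits
= 20000000 bits
= 2500000 bytes
= 2441.4062 KB
BDP = 20000000 bits (2500000 bytes)


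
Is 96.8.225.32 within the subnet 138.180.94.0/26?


Subnet network: 138.180.94.0
Test IP AND mask: 96.8.225.0
No, 96.8.225.32 is not in 138.180.94.0/26


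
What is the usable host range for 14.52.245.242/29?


Network: 14.52.245.240
Broadcast: 14.52.245.247
First usable = network + 1
Last usable = broadcast - 1
Range: 14.52.245.241 to 14.52.245.246


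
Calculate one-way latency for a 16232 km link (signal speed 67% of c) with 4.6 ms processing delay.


Speed = 0.67 * 3e5 km/s = 201000 km/s
Propagation delay = 16232 / 201000 = 0.0808 s = 80.7562 ms
Processing delay = 4.6 ms
Total one-way latency = 85.3562 ms


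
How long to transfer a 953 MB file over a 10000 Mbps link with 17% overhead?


Effective throughput = 10000 * (1 - 17/100) = 8300 Mbps
File size in Mb = 953 * 8 = 7624 Mb
Time = 7624 / 8300
Time = 0.9186 seconds


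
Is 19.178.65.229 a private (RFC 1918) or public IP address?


RFC 1918 private ranges:
  10.0.0.0/8 (10.0.0.0 - 10.255.255.255)
  172.16.0.0/12 (172.16.0.0 - 172.31.255.255)
  192.168.0.0/16 (192.168.0.0 - 192.168.255.255)
Public (not in any RFC 1918 range)


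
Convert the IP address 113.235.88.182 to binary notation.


113 = 01110001
235 = 11101011
88 = 01011000
182 = 10110110
Binary: 01110001.11101011.01011000.10110110


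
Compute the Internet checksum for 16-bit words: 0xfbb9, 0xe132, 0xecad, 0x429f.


Sum all words (with carry folding):
+ 0xfbb9 = 0xfbb9
+ 0xe132 = 0xdcec
+ 0xecad = 0xc99a
+ 0x429f = 0x0c3a
One's complement: ~0x0c3a
Checksum = 0xf3c5


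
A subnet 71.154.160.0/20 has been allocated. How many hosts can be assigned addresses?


Host bits = 32 - 20 = 12
Total addresses = 2^12 = 4096
Usable = total - 2 (network and broadcast)
Usable hosts: 4094


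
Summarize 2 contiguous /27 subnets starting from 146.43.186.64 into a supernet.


Original prefix: /27
Number of subnets: 2 = 2^1
New prefix = 27 - 1 = 26
Supernet: 146.43.186.64/26


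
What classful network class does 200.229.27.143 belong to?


First octet: 200
Binary: 11001000
110xxxxx -> Class C (192-223)
Class C, default mask 255.255.255.0 (/24)


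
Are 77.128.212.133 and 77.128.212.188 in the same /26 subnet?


Mask: 255.255.255.192
77.128.212.133 AND mask = 77.128.212.128
77.128.212.188 AND mask = 77.128.212.128
Yes, same subnet (77.128.212.128)


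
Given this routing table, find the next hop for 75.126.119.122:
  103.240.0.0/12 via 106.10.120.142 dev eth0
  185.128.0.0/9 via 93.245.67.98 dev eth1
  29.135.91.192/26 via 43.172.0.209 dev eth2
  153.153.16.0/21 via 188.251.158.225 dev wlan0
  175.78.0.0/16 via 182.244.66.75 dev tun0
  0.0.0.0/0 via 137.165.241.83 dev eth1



Longest prefix match for 75.126.119.122:
  /12 103.240.0.0: no
  /9 185.128.0.0: no
  /26 29.135.91.192: no
  /21 153.153.16.0: no
  /16 175.78.0.0: no
  /0 0.0.0.0: MATCH
Selected: next-hop 137.165.241.83 via eth1 (matched /0)


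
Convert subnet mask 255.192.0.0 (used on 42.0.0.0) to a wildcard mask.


Subnet mask: 255.192.0.0
Wildcard = 255.255.255.255 - subnet mask
255 - 255 = 0
255 - 192 = 63
255 - 0 = 255
255 - 0 = 255
Wildcard: 0.63.255.255


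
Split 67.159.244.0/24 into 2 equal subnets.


New prefix = 24 + 1 = 25
Each subnet has 128 addresses
  67.159.244.0/25
  67.159.244.128/25
Subnets: 67.159.244.0/25, 67.159.244.128/25


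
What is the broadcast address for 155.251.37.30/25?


Network: 155.251.37.0/25
Host bits = 7
Set all host bits to 1:
Broadcast: 155.251.37.127


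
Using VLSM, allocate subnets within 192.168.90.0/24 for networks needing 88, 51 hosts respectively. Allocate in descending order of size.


88 hosts -> /25 (126 usable): 192.168.90.0/25
51 hosts -> /26 (62 usable): 192.168.90.128/26
Allocation: 192.168.90.0/25 (88 hosts, 126 usable); 192.168.90.128/26 (51 hosts, 62 usable)


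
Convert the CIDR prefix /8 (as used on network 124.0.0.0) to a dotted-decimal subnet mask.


/8 means 8 network bits, 24 host bits
Binary: 11111111000000000000000000000000
Mask: 255.0.0.0


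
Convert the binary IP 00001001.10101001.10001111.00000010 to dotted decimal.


00001001 = 9
10101001 = 169
10001111 = 143
00000010 = 2
IP: 9.169.143.2


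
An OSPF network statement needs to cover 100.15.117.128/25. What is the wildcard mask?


Subnet mask: 255.255.255.128
Wildcard = 255.255.255.255 - subnet mask
255 - 255 = 0
255 - 255 = 0
255 - 255 = 0
255 - 128 = 127
Wildcard: 0.0.0.127


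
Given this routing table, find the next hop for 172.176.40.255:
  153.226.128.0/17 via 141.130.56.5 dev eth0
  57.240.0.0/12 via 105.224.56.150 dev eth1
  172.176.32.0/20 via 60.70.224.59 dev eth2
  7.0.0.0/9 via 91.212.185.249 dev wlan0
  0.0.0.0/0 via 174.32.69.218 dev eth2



Longest prefix match for 172.176.40.255:
  /17 153.226.128.0: no
  /12 57.240.0.0: no
  /20 172.176.32.0: MATCH
  /9 7.0.0.0: no
  /0 0.0.0.0: MATCH
Selected: next-hop 60.70.224.59 via eth2 (matched /20)


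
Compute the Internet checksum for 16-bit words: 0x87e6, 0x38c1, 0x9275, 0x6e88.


Sum all words (with carry folding):
+ 0x87e6 = 0x87e6
+ 0x38c1 = 0xc0a7
+ 0x9275 = 0x531d
+ 0x6e88 = 0xc1a5
One's complement: ~0xc1a5
Checksum = 0x3e5a


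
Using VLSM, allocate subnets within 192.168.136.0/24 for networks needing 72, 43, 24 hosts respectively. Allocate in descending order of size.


72 hosts -> /25 (126 usable): 192.168.136.0/25
43 hosts -> /26 (62 usable): 192.168.136.128/26
24 hosts -> /27 (30 usable): 192.168.136.192/27
Allocation: 192.168.136.0/25 (72 hosts, 126 usable); 192.168.136.128/26 (43 hosts, 62 usable); 192.168.136.192/27 (24 hosts, 30 usable)


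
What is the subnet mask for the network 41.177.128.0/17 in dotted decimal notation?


/17 means 17 network bits, 15 host bits
Binary: 11111111111111111000000000000000
Mask: 255.255.128.0


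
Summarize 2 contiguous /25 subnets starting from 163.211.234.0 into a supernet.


Original prefix: /25
Number of subnets: 2 = 2^1
New prefix = 25 - 1 = 24
Supernet: 163.211.234.0/24


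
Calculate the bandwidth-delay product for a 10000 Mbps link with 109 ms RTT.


BDP = bandwidth * RTT
= 10000 Mbps * 109 ms
= 10000 * 1e6 * 109 / 1000 bits
= 1090000000 bits
= 136250000 bytes
= 133056.6406 KB
BDP = 1090000000 bits (136250000 bytes)


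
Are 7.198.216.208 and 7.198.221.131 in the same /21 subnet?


Mask: 255.255.248.0
7.198.216.208 AND mask = 7.198.216.0
7.198.221.131 AND mask = 7.198.216.0
Yes, same subnet (7.198.216.0)


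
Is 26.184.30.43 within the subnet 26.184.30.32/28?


Subnet network: 26.184.30.32
Test IP AND mask: 26.184.30.32
Yes, 26.184.30.43 is in 26.184.30.32/28


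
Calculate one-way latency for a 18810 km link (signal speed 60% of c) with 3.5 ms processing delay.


Speed = 0.6 * 3e5 km/s = 180000 km/s
Propagation delay = 18810 / 180000 = 0.1045 s = 104.5 ms
Processing delay = 3.5 ms
Total one-way latency = 108 ms


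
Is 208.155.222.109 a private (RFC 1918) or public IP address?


RFC 1918 private ranges:
  10.0.0.0/8 (10.0.0.0 - 10.255.255.255)
  172.16.0.0/12 (172.16.0.0 - 172.31.255.255)
  192.168.0.0/16 (192.168.0.0 - 192.168.255.255)
Public (not in any RFC 1918 range)


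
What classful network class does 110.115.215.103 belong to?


First octet: 110
Binary: 01101110
0xxxxxxx -> Class A (1-126)
Class A, default mask 255.0.0.0 (/8)


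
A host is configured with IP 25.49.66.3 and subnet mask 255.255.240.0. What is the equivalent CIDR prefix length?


Binary: 11111111.11111111.11110000.00000000
Count leading 1s
Prefix: /20


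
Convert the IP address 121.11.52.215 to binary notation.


121 = 01111001
11 = 00001011
52 = 00110100
215 = 11010111
Binary: 01111001.00001011.00110100.11010111


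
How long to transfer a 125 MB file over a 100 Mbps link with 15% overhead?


Effective throughput = 100 * (1 - 15/100) = 85 Mbps
File size in Mb = 125 * 8 = 1000 Mb
Time = 1000 / 85
Time = 11.7647 seconds


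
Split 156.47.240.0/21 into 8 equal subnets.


New prefix = 21 + 3 = 24
Each subnet has 256 addresses
  156.47.240.0/24
  156.47.241.0/24
  156.47.242.0/24
  156.47.243.0/24
  156.47.244.0/24
  156.47.245.0/24
  156.47.246.0/24
  156.47.247.0/24
Subnets: 156.47.240.0/24, 156.47.241.0/24, 156.47.242.0/24, 156.47.243.0/24, 156.47.244.0/24, 156.47.245.0/24, 156.47.246.0/24, 156.47.247.0/24


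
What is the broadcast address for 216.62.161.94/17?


Network: 216.62.128.0/17
Host bits = 15
Set all host bits to 1:
Broadcast: 216.62.255.255


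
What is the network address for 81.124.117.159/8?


IP:   01010001.01111100.01110101.10011111
Mask: 11111111.00000000.00000000.00000000
AND operation:
Net:  01010001.00000000.00000000.00000000
Network: 81.0.0.0/8


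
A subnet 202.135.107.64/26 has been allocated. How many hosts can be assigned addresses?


Host bits = 32 - 26 = 6
Total addresses = 2^6 = 64
Usable = total - 2 (network and broadcast)
Usable hosts: 62


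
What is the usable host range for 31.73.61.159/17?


Network: 31.73.0.0
Broadcast: 31.73.127.255
First usable = network + 1
Last usable = broadcast - 1
Range: 31.73.0.1 to 31.73.127.254


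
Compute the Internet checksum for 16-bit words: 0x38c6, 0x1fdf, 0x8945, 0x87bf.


Sum all words (with carry folding):
+ 0x38c6 = 0x38c6
+ 0x1fdf = 0x58a5
+ 0x8945 = 0xe1ea
+ 0x87bf = 0x69aa
One's complement: ~0x69aa
Checksum = 0x9655


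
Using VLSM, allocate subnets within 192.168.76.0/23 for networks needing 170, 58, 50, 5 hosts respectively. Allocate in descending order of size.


170 hosts -> /24 (254 usable): 192.168.76.0/24
58 hosts -> /26 (62 usable): 192.168.77.0/26
50 hosts -> /26 (62 usable): 192.168.77.64/26
5 hosts -> /29 (6 usable): 192.168.77.128/29
Allocation: 192.168.76.0/24 (170 hosts, 254 usable); 192.168.77.0/26 (58 hosts, 62 usable); 192.168.77.64/26 (50 hosts, 62 usable); 192.168.77.128/29 (5 hosts, 6 usable)


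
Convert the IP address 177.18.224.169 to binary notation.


177 = 10110001
18 = 00010010
224 = 11100000
169 = 10101001
Binary: 10110001.00010010.11100000.10101001


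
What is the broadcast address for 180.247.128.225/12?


Network: 180.240.0.0/12
Host bits = 20
Set all host bits to 1:
Broadcast: 180.255.255.255


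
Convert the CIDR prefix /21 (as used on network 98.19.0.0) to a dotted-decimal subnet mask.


/21 means 21 network bits, 11 host bits
Binary: 11111111111111111111100000000000
Mask: 255.255.248.0


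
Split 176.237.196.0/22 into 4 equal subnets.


New prefix = 22 + 2 = 24
Each subnet has 256 addresses
  176.237.196.0/24
  176.237.197.0/24
  176.237.198.0/24
  176.237.199.0/24
Subnets: 176.237.196.0/24, 176.237.197.0/24, 176.237.198.0/24, 176.237.199.0/24


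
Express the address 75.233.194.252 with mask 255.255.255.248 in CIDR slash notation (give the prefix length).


Binary: 11111111.11111111.11111111.11111000
Count leading 1s
Prefix: /29


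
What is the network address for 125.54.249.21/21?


IP:   01111101.00110110.11111001.00010101
Mask: 11111111.11111111.11111000.00000000
AND operation:
Net:  01111101.00110110.11111000.00000000
Network: 125.54.248.0/21


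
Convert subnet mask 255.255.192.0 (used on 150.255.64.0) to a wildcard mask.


Subnet mask: 255.255.192.0
Wildcard = 255.255.255.255 - subnet mask
255 - 255 = 0
255 - 255 = 0
255 - 192 = 63
255 - 0 = 255
Wildcard: 0.0.63.255


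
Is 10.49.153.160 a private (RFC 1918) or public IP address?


RFC 1918 private ranges:
  10.0.0.0/8 (10.0.0.0 - 10.255.255.255)
  172.16.0.0/12 (172.16.0.0 - 172.31.255.255)
  192.168.0.0/16 (192.168.0.0 - 192.168.255.255)
Private (in 10.0.0.0/8)


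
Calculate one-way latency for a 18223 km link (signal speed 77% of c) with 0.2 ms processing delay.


Speed = 0.77 * 3e5 km/s = 231000 km/s
Propagation delay = 18223 / 231000 = 0.0789 s = 78.8874 ms
Processing delay = 0.2 ms
Total one-way latency = 79.0874 ms


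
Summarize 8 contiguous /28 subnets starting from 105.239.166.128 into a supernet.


Original prefix: /28
Number of subnets: 8 = 2^3
New prefix = 28 - 3 = 25
Supernet: 105.239.166.128/25


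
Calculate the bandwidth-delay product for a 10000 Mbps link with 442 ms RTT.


BDP = bandwidth * RTT
= 10000 Mbps * 442 ms
= 10000 * 1e6 * 442 / 1000 bits
= 4420000000 bits
= 552500000 bytes
= 539550.7812 KB
BDP = 4420000000 bits (552500000 bytes)


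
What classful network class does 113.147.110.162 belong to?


First octet: 113
Binary: 01110001
0xxxxxxx -> Class A (1-126)
Class A, default mask 255.0.0.0 (/8)


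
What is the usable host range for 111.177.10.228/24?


Network: 111.177.10.0
Broadcast: 111.177.10.255
First usable = network + 1
Last usable = broadcast - 1
Range: 111.177.10.1 to 111.177.10.254


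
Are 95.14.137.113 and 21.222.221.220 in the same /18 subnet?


Mask: 255.255.192.0
95.14.137.113 AND mask = 95.14.128.0
21.222.221.220 AND mask = 21.222.192.0
No, different subnets (95.14.128.0 vs 21.222.192.0)


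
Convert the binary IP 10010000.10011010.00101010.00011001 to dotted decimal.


10010000 = 144
10011010 = 154
00101010 = 42
00011001 = 25
IP: 144.154.42.25


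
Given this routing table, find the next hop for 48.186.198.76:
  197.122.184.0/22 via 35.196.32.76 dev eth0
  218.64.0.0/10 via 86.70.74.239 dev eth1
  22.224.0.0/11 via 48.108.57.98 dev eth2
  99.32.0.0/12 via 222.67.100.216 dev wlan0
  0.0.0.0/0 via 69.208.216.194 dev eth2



Longest prefix match for 48.186.198.76:
  /22 197.122.184.0: no
  /10 218.64.0.0: no
  /11 22.224.0.0: no
  /12 99.32.0.0: no
  /0 0.0.0.0: MATCH
Selected: next-hop 69.208.216.194 via eth2 (matched /0)


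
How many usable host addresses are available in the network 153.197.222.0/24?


Host bits = 32 - 24 = 8
Total addresses = 2^8 = 256
Usable = total - 2 (network and broadcast)
Usable hosts: 254


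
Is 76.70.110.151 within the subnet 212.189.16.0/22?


Subnet network: 212.189.16.0
Test IP AND mask: 76.70.108.0
No, 76.70.110.151 is not in 212.189.16.0/22


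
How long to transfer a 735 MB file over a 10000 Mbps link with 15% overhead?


Effective throughput = 10000 * (1 - 15/100) = 8500 Mbps
File size in Mb = 735 * 8 = 5880 Mb
Time = 5880 / 8500
Time = 0.6918 seconds


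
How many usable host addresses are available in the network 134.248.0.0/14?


Host bits = 32 - 14 = 18
Total addresses = 2^18 = 262144
Usable = total - 2 (network and broadcast)
Usable hosts: 262142


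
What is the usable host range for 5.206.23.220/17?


Network: 5.206.0.0
Broadcast: 5.206.127.255
First usable = network + 1
Last usable = broadcast - 1
Range: 5.206.0.1 to 5.206.127.254


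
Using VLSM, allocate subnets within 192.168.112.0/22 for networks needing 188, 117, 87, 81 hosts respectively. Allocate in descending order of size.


188 hosts -> /24 (254 usable): 192.168.112.0/24
117 hosts -> /25 (126 usable): 192.168.113.0/25
87 hosts -> /25 (126 usable): 192.168.113.128/25
81 hosts -> /25 (126 usable): 192.168.114.0/25
Allocation: 192.168.112.0/24 (188 hosts, 254 usable); 192.168.113.0/25 (117 hosts, 126 usable); 192.168.113.128/25 (87 hosts, 126 usable); 192.168.114.0/25 (81 hosts, 126 usable)


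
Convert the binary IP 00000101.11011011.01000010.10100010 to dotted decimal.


00000101 = 5
11011011 = 219
01000010 = 66
10100010 = 162
IP: 5.219.66.162


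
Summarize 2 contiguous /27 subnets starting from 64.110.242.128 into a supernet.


Original prefix: /27
Number of subnets: 2 = 2^1
New prefix = 27 - 1 = 26
Supernet: 64.110.242.128/26


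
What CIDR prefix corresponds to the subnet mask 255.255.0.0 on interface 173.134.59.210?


Binary: 11111111.11111111.00000000.00000000
Count leading 1s
Prefix: /16


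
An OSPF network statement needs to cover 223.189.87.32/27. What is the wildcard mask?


Subnet mask: 255.255.255.224
Wildcard = 255.255.255.255 - subnet mask
255 - 255 = 0
255 - 255 = 0
255 - 255 = 0
255 - 224 = 31
Wildcard: 0.0.0.31


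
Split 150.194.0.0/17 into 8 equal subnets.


New prefix = 17 + 3 = 20
Each subnet has 4096 addresses
  150.194.0.0/20
  150.194.16.0/20
  150.194.32.0/20
  150.194.48.0/20
  150.194.64.0/20
  150.194.80.0/20
  150.194.96.0/20
  150.194.112.0/20
Subnets: 150.194.0.0/20, 150.194.16.0/20, 150.194.32.0/20, 150.194.48.0/20, 150.194.64.0/20, 150.194.80.0/20, 150.194.96.0/20, 150.194.112.0/20
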